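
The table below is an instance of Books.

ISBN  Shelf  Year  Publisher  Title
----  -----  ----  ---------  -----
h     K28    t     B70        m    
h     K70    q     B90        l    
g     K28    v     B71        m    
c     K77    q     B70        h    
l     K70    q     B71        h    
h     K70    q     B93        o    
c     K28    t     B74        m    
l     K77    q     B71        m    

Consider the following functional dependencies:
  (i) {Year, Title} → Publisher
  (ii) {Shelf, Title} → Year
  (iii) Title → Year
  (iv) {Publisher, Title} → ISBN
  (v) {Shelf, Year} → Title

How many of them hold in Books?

0

(i) {Year, Title} → Publisher: (Year=t, Title=m): 2 rows → Publisher takes values {B70, B74} — violation; (Year=q, Title=h): 2 rows → Publisher takes values {B70, B71} — violation — fails.
(ii) {Shelf, Title} → Year: (Shelf=K28, Title=m): 3 rows → Year takes values {t, v} — violation — fails.
(iii) Title → Year: Title=m: 4 rows → Year takes values {t, v, q} — violation — fails.
(iv) {Publisher, Title} → ISBN: (Publisher=B71, Title=m): 2 rows → ISBN takes values {g, l} — violation — fails.
(v) {Shelf, Year} → Title: (Shelf=K70, Year=q): 3 rows → Title takes values {l, h, o} — violation; (Shelf=K77, Year=q): 2 rows → Title takes values {h, m} — violation — fails.
None of the 5 dependencies hold.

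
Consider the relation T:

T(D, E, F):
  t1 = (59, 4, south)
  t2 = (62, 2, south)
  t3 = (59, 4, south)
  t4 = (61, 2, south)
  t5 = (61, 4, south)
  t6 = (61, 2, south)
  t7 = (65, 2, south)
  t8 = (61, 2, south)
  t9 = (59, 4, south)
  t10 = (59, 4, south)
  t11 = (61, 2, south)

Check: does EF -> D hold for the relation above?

(E=4, F=south): rows 1, 3, 5, 9, 10 → D takes values {59, 61} — violation
(E=2, F=south): rows 2, 4, 6, 7, 8, 11 → D takes values {62, 61, 65} — violation
Two rows agree on EF but differ on D, so EF -> D does not hold.

No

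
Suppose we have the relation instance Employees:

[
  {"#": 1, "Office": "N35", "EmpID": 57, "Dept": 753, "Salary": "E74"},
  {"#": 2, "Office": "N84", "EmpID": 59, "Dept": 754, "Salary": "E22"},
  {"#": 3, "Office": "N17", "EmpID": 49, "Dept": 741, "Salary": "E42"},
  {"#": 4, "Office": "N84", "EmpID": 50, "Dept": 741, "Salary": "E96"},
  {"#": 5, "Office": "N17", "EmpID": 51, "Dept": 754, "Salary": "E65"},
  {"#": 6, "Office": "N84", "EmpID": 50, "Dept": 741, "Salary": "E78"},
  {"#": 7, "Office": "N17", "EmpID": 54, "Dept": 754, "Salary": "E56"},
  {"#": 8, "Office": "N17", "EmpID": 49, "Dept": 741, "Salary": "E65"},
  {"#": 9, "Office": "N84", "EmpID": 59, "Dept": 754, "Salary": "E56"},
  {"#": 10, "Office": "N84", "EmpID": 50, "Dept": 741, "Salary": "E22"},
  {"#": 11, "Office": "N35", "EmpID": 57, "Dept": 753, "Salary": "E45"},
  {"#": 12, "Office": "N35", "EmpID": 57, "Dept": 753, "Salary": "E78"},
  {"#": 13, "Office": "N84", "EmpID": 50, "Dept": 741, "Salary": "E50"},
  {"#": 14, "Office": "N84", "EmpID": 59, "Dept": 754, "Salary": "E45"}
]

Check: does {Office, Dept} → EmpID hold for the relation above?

(Office=N35, Dept=753): rows 1, 11, 12 → EmpID = 57, 57, 57 ✓
(Office=N84, Dept=754): rows 2, 9, 14 → EmpID = 59, 59, 59 ✓
(Office=N17, Dept=741): rows 3, 8 → EmpID = 49, 49 ✓
(Office=N84, Dept=741): rows 4, 6, 10, 13 → EmpID = 50, 50, 50, 50 ✓
(Office=N17, Dept=754): rows 5, 7 → EmpID takes values {51, 54} — violation
Two rows agree on {Office, Dept} but differ on EmpID, so {Office, Dept} → EmpID does not hold.

No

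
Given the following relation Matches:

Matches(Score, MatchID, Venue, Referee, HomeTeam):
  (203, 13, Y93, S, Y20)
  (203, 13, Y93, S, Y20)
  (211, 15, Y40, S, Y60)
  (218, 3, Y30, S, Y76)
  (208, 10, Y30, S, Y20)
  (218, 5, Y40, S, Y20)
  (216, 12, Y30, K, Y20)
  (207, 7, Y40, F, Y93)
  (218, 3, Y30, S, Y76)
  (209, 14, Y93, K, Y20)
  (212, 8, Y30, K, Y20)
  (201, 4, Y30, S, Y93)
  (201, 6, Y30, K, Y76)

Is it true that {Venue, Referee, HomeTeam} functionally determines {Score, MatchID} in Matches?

No

(Venue=Y93, Referee=S, HomeTeam=Y20): 2 rows → {Score,MatchID} = (203, 13), (203, 13) ✓
(Venue=Y40, Referee=S, HomeTeam=Y60): 1 row → {Score,MatchID} = (211, 15) ✓
(Venue=Y30, Referee=S, HomeTeam=Y76): 2 rows → {Score,MatchID} = (218, 3), (218, 3) ✓
(Venue=Y30, Referee=S, HomeTeam=Y20): 1 row → {Score,MatchID} = (208, 10) ✓
(Venue=Y40, Referee=S, HomeTeam=Y20): 1 row → {Score,MatchID} = (218, 5) ✓
(Venue=Y30, Referee=K, HomeTeam=Y20): 2 rows → {Score,MatchID} takes values {(216, 12), (212, 8)} — violation
(Venue=Y40, Referee=F, HomeTeam=Y93): 1 row → {Score,MatchID} = (207, 7) ✓
(Venue=Y93, Referee=K, HomeTeam=Y20): 1 row → {Score,MatchID} = (209, 14) ✓
(Venue=Y30, Referee=S, HomeTeam=Y93): 1 row → {Score,MatchID} = (201, 4) ✓
(Venue=Y30, Referee=K, HomeTeam=Y76): 1 row → {Score,MatchID} = (201, 6) ✓
Two rows agree on {Venue, Referee, HomeTeam} but differ on {Score, MatchID}, so {Venue, Referee, HomeTeam} -> {Score, MatchID} does not hold.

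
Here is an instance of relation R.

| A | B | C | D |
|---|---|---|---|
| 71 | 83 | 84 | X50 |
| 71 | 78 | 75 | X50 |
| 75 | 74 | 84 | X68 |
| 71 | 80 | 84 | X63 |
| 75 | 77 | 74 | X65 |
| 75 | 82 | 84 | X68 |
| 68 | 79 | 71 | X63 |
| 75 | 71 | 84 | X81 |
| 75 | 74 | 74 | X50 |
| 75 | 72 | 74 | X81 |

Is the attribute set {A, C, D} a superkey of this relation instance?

Two distinct rows share (A=75, C=84, D=X68), so {A, C, D} does not determine every attribute — not a superkey.

No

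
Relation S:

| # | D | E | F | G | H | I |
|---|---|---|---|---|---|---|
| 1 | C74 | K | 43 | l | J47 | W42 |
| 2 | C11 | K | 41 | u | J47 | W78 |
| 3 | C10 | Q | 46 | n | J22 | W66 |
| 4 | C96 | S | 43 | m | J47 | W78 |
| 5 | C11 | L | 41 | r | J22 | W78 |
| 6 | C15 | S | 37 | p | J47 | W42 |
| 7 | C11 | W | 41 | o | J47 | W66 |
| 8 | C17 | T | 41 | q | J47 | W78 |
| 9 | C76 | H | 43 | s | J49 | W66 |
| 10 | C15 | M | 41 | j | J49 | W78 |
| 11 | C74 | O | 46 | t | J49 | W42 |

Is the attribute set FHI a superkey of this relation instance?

Rows 2 and 8 have the same FHI value (F=41, H=J47, I=W78) but are distinct tuples, so FHI does not determine every attribute — not a superkey.

No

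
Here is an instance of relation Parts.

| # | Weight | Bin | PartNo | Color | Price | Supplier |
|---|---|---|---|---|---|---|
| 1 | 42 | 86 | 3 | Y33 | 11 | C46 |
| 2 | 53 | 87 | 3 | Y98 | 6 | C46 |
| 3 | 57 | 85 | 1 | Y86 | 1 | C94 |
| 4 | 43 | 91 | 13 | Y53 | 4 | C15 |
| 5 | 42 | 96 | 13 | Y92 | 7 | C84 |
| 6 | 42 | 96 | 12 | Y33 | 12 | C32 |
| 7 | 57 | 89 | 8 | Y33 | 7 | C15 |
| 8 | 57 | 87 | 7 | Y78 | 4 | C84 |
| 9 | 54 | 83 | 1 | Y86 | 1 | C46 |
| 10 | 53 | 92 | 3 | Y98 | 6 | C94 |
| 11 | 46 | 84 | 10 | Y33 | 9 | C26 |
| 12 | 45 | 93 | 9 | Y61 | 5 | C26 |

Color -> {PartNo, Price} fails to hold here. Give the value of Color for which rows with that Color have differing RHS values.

Color=Y33: rows 1, 6, 7, 11 → {PartNo,Price} takes values {(3, 11), (12, 12), (8, 7), (10, 9)} — violation
Color=Y98: rows 2, 10 → {PartNo,Price} = (3, 6), (3, 6) ✓
Color=Y86: rows 3, 9 → {PartNo,Price} = (1, 1), (1, 1) ✓
Color=Y53: row 4 → {PartNo,Price} = (13, 4) ✓
Color=Y92: row 5 → {PartNo,Price} = (13, 7) ✓
Color=Y78: row 8 → {PartNo,Price} = (7, 4) ✓
Color=Y61: row 12 → {PartNo,Price} = (9, 5) ✓
The only Color value with inconsistent RHS is Color=Y33.

Y33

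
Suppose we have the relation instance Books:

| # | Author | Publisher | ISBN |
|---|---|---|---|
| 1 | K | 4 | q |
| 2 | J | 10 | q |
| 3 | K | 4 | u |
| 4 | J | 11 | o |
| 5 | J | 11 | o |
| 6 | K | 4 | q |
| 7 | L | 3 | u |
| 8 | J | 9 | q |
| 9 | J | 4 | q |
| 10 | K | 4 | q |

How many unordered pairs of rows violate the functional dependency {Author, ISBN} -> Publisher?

3

(Author=K, ISBN=q): all 3 rows agree on Publisher — 0 pairs.
(Author=J, ISBN=q): violating pairs (2,8), (2,9), (8,9) — 3 pairs.
(Author=J, ISBN=o): all 2 rows agree on Publisher — 0 pairs.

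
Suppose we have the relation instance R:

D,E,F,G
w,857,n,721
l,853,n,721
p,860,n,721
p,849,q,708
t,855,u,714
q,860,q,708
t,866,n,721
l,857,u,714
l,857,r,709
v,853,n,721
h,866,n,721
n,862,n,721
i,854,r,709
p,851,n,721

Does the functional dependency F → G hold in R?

Yes

F=n: 8 rows → G = 721, 721, 721, 721, 721, 721, 721, 721 ✓
F=q: 2 rows → G = 708, 708 ✓
F=u: 2 rows → G = 714, 714 ✓
F=r: 2 rows → G = 709, 709 ✓
Every F value is associated with a single G value, so F → G holds.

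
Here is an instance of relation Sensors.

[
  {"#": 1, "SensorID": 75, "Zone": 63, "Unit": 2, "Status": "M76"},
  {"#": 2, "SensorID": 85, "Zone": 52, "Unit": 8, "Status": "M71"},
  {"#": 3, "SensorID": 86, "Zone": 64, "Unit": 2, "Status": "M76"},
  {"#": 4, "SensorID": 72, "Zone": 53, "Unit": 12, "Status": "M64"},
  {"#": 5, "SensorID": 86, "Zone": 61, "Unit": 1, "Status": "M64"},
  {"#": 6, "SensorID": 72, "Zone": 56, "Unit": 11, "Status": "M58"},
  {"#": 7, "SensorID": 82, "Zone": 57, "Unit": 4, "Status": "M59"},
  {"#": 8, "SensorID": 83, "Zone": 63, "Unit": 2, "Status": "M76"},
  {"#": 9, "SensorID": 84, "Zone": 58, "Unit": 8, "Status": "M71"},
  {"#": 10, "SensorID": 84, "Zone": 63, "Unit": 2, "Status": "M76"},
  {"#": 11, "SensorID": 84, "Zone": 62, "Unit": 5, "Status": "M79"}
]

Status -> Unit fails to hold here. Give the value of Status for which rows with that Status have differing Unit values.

M64

Status=M76: rows 1, 3, 8, 10 → Unit = 2, 2, 2, 2 ✓
Status=M71: rows 2, 9 → Unit = 8, 8 ✓
Status=M64: rows 4, 5 → Unit takes values {12, 1} — violation
Status=M58: row 6 → Unit = 11 ✓
Status=M59: row 7 → Unit = 4 ✓
Status=M79: row 11 → Unit = 5 ✓
The only Status value with inconsistent Unit is Status=M64.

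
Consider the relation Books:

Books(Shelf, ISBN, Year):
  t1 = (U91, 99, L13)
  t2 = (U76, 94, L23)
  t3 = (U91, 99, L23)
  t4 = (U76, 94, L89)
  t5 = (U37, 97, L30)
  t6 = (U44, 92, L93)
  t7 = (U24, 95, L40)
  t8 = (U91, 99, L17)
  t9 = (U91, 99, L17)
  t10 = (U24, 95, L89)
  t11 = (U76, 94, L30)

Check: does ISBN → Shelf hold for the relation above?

ISBN=99: rows 1, 3, 8, 9 → Shelf = U91, U91, U91, U91 ✓
ISBN=94: rows 2, 4, 11 → Shelf = U76, U76, U76 ✓
ISBN=97: row 5 → Shelf = U37 ✓
ISBN=92: row 6 → Shelf = U44 ✓
ISBN=95: rows 7, 10 → Shelf = U24, U24 ✓
Every ISBN value is associated with a single Shelf value, so ISBN → Shelf holds.

Yes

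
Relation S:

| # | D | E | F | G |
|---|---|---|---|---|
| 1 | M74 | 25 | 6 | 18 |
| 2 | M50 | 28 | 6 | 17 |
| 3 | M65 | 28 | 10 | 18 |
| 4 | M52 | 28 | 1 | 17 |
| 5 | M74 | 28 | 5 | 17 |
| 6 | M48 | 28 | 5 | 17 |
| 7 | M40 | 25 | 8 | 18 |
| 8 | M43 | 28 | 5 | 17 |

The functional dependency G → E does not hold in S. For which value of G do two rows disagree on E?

G=18: rows 1, 3, 7 → E takes values {25, 28} — violation
G=17: rows 2, 4, 5, 6, 8 → E = 28, 28, 28, 28, 28 ✓
The only G value with inconsistent E is G=18.

18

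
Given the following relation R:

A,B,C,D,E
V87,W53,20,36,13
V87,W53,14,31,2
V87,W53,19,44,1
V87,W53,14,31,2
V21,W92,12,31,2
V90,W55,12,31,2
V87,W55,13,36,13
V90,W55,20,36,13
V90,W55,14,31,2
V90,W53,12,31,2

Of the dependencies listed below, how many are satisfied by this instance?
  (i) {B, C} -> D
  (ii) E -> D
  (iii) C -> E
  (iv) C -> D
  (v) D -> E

(i) {B, C} -> D: every LHS value maps to a single RHS value — holds.
(ii) E -> D: every LHS value maps to a single RHS value — holds.
(iii) C -> E: every LHS value maps to a single RHS value — holds.
(iv) C -> D: every LHS value maps to a single RHS value — holds.
(v) D -> E: every LHS value maps to a single RHS value — holds.
5 of the 5 dependencies hold.

5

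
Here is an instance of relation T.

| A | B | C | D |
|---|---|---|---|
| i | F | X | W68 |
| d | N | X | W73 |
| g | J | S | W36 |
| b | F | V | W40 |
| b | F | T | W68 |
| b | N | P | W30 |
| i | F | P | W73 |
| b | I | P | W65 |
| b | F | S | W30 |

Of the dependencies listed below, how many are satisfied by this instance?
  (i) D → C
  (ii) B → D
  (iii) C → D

0

(i) D → C: D=W68: 2 rows → C takes values {X, T} — violation; D=W73: 2 rows → C takes values {X, P} — violation; D=W30: 2 rows → C takes values {P, S} — violation — fails.
(ii) B → D: B=F: 5 rows → D takes values {W68, W40, W73, W30} — violation; B=N: 2 rows → D takes values {W73, W30} — violation — fails.
(iii) C → D: C=X: 2 rows → D takes values {W68, W73} — violation; C=S: 2 rows → D takes values {W36, W30} — violation; C=P: 3 rows → D takes values {W30, W73, W65} — violation — fails.
None of the 3 dependencies hold.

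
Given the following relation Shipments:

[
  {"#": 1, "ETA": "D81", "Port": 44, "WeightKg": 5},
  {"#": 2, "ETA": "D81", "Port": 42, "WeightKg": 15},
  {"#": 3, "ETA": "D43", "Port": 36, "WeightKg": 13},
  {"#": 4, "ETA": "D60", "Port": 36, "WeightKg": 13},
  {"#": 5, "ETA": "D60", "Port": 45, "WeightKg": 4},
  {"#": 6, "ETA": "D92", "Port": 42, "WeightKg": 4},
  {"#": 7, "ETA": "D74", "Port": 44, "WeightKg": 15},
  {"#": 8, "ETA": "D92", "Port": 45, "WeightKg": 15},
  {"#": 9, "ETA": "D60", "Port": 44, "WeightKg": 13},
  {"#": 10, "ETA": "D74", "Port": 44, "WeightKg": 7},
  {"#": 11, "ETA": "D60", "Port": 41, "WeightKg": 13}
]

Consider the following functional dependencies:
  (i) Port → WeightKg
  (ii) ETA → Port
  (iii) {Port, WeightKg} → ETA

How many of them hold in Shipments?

(i) Port → WeightKg: Port=44: rows 1, 7, 9, 10 → WeightKg takes values {5, 15, 13, 7} — violation; Port=42: rows 2, 6 → WeightKg takes values {15, 4} — violation; Port=45: rows 5, 8 → WeightKg takes values {4, 15} — violation — fails.
(ii) ETA → Port: ETA=D81: rows 1, 2 → Port takes values {44, 42} — violation; ETA=D60: rows 4, 5, 9, 11 → Port takes values {36, 45, 44, 41} — violation; ETA=D92: rows 6, 8 → Port takes values {42, 45} — violation — fails.
(iii) {Port, WeightKg} → ETA: (Port=36, WeightKg=13): rows 3, 4 → ETA takes values {D43, D60} — violation — fails.
None of the 3 dependencies hold.

0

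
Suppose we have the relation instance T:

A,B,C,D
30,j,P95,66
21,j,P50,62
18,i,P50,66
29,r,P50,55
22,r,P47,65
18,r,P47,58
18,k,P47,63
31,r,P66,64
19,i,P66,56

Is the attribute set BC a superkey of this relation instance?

Two distinct rows share (B=r, C=P47), so BC does not determine every attribute — not a superkey.

No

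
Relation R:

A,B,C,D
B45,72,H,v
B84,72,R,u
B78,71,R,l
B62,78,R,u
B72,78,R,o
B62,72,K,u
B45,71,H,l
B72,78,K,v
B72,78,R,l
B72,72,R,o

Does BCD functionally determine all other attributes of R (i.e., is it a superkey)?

Yes

All 10 rows have distinct BCD values, so BCD → (all attributes) holds and BCD is a superkey.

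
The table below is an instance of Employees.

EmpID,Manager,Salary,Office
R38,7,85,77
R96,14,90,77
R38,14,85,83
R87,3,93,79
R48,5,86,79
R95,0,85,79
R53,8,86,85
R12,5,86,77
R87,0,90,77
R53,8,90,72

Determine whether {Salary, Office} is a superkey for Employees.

No

Two distinct rows share (Salary=90, Office=77), so {Salary, Office} does not determine every attribute — not a superkey.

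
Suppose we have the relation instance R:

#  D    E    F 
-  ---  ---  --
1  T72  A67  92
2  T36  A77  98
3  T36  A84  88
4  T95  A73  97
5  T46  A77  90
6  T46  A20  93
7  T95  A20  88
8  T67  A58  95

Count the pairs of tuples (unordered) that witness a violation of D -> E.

D=T36: violating pairs (2,3) — 1 pair.
D=T95: violating pairs (4,7) — 1 pair.
D=T46: violating pairs (5,6) — 1 pair.

3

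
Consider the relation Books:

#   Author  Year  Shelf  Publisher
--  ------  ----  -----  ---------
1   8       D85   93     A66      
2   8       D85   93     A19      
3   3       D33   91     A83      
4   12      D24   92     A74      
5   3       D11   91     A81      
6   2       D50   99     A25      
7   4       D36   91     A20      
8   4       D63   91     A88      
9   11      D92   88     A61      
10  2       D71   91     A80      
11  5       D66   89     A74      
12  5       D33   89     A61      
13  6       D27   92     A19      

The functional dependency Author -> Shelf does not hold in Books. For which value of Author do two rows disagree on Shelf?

Author=8: rows 1, 2 → Shelf = 93, 93 ✓
Author=3: rows 3, 5 → Shelf = 91, 91 ✓
Author=12: row 4 → Shelf = 92 ✓
Author=2: rows 6, 10 → Shelf takes values {99, 91} — violation
Author=4: rows 7, 8 → Shelf = 91, 91 ✓
Author=11: row 9 → Shelf = 88 ✓
Author=5: rows 11, 12 → Shelf = 89, 89 ✓
Author=6: row 13 → Shelf = 92 ✓
The only Author value with inconsistent Shelf is Author=2.

2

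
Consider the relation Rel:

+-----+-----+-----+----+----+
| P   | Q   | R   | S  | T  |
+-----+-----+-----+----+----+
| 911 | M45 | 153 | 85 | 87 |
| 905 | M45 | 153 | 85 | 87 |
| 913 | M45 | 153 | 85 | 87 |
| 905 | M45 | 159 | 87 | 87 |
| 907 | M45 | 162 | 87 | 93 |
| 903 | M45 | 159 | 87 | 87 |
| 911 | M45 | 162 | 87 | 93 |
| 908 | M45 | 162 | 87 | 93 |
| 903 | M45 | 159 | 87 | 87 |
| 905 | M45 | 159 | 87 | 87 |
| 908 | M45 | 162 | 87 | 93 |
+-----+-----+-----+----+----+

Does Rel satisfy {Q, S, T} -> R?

(Q=M45, S=85, T=87): 3 rows → R = 153, 153, 153 ✓
(Q=M45, S=87, T=87): 4 rows → R = 159, 159, 159, 159 ✓
(Q=M45, S=87, T=93): 4 rows → R = 162, 162, 162, 162 ✓
Every {Q, S, T} value is associated with a single R value, so {Q, S, T} -> R holds.

Yes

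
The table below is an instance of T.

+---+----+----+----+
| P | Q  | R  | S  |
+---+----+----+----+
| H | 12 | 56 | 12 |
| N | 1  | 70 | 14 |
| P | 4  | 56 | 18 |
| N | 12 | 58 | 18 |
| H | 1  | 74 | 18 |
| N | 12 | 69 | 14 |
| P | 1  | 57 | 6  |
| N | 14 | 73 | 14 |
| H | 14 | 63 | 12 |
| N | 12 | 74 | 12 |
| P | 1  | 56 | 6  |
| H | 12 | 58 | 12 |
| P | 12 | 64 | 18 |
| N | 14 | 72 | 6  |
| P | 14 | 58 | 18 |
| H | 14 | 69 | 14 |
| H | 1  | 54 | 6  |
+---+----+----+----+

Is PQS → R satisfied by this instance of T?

(P=H, Q=12, S=12): 2 rows → R takes values {56, 58} — violation
(P=N, Q=1, S=14): 1 row → R = 70 ✓
(P=P, Q=4, S=18): 1 row → R = 56 ✓
(P=N, Q=12, S=18): 1 row → R = 58 ✓
(P=H, Q=1, S=18): 1 row → R = 74 ✓
(P=N, Q=12, S=14): 1 row → R = 69 ✓
(P=P, Q=1, S=6): 2 rows → R takes values {57, 56} — violation
(P=N, Q=14, S=14): 1 row → R = 73 ✓
(P=H, Q=14, S=12): 1 row → R = 63 ✓
(P=N, Q=12, S=12): 1 row → R = 74 ✓
(P=P, Q=12, S=18): 1 row → R = 64 ✓
(P=N, Q=14, S=6): 1 row → R = 72 ✓
(P=P, Q=14, S=18): 1 row → R = 58 ✓
(P=H, Q=14, S=14): 1 row → R = 69 ✓
(P=H, Q=1, S=6): 1 row → R = 54 ✓
Two rows agree on PQS but differ on R, so PQS → R does not hold.

No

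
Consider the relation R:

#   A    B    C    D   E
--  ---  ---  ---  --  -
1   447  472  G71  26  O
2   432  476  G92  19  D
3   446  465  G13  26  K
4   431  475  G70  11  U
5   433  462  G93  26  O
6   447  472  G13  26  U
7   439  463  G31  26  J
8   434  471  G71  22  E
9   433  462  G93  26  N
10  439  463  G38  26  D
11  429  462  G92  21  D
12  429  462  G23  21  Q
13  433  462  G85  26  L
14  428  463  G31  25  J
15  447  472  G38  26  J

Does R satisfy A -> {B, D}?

A=447: rows 1, 6, 15 → {B,D} = (472, 26), (472, 26), (472, 26) ✓
A=432: row 2 → {B,D} = (476, 19) ✓
A=446: row 3 → {B,D} = (465, 26) ✓
A=431: row 4 → {B,D} = (475, 11) ✓
A=433: rows 5, 9, 13 → {B,D} = (462, 26), (462, 26), (462, 26) ✓
A=439: rows 7, 10 → {B,D} = (463, 26), (463, 26) ✓
A=434: row 8 → {B,D} = (471, 22) ✓
A=429: rows 11, 12 → {B,D} = (462, 21), (462, 21) ✓
A=428: row 14 → {B,D} = (463, 25) ✓
Every A value is associated with a single {B, D} value, so A -> {B, D} holds.

Yes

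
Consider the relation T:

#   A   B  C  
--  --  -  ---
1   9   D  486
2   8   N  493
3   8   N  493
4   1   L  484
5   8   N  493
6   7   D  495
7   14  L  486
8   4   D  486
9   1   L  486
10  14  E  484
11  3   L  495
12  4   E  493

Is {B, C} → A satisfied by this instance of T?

No

(B=D, C=486): rows 1, 8 → A takes values {9, 4} — violation
(B=N, C=493): rows 2, 3, 5 → A = 8, 8, 8 ✓
(B=L, C=484): row 4 → A = 1 ✓
(B=D, C=495): row 6 → A = 7 ✓
(B=L, C=486): rows 7, 9 → A takes values {14, 1} — violation
(B=E, C=484): row 10 → A = 14 ✓
(B=L, C=495): row 11 → A = 3 ✓
(B=E, C=493): row 12 → A = 4 ✓
Two rows agree on {B, C} but differ on A, so {B, C} → A does not hold.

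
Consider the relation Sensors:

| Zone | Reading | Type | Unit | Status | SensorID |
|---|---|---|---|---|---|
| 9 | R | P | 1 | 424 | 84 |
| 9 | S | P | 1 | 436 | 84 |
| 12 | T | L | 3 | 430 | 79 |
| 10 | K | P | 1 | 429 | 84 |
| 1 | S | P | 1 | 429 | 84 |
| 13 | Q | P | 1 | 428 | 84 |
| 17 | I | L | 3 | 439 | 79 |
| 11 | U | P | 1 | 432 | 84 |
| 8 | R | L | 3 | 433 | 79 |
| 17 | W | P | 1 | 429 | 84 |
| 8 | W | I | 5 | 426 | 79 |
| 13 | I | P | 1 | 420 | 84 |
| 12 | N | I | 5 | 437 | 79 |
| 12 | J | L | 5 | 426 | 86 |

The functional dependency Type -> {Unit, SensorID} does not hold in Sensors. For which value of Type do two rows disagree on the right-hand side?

Type=P: 8 rows → {Unit,SensorID} = (1, 84), (1, 84), (1, 84), (1, 84), (1, 84), (1, 84), (1, 84), (1, 84) ✓
Type=L: 4 rows → {Unit,SensorID} takes values {(3, 79), (5, 86)} — violation
Type=I: 2 rows → {Unit,SensorID} = (5, 79), (5, 79) ✓
The only Type value with inconsistent RHS is Type=L.

L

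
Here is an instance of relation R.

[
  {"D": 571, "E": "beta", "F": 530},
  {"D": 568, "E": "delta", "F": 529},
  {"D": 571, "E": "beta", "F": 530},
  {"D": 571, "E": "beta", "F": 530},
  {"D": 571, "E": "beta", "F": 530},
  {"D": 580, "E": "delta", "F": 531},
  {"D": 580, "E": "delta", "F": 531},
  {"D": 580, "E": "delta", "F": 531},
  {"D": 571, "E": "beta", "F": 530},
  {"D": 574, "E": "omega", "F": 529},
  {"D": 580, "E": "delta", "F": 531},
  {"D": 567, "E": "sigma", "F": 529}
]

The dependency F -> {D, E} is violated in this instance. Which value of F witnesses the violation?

F=530: 5 rows → {D,E} = (571, beta), (571, beta), (571, beta), (571, beta), (571, beta) ✓
F=529: 3 rows → {D,E} takes values {(568, delta), (574, omega), (567, sigma)} — violation
F=531: 4 rows → {D,E} = (580, delta), (580, delta), (580, delta), (580, delta) ✓
The only F value with inconsistent RHS is F=529.

529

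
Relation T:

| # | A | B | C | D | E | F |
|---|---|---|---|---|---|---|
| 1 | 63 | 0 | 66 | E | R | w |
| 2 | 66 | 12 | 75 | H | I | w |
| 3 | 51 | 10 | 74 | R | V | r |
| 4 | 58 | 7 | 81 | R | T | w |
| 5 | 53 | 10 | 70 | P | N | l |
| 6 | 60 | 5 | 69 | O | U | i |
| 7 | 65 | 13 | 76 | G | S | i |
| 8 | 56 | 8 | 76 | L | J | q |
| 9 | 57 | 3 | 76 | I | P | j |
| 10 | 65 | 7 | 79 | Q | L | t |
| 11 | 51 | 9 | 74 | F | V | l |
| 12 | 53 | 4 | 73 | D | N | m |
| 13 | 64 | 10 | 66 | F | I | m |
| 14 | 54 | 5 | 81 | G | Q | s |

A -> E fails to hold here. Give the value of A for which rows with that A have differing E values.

A=63: row 1 → E = R ✓
A=66: row 2 → E = I ✓
A=51: rows 3, 11 → E = V, V ✓
A=58: row 4 → E = T ✓
A=53: rows 5, 12 → E = N, N ✓
A=60: row 6 → E = U ✓
A=65: rows 7, 10 → E takes values {S, L} — violation
A=56: row 8 → E = J ✓
A=57: row 9 → E = P ✓
A=64: row 13 → E = I ✓
A=54: row 14 → E = Q ✓
The only A value with inconsistent E is A=65.

65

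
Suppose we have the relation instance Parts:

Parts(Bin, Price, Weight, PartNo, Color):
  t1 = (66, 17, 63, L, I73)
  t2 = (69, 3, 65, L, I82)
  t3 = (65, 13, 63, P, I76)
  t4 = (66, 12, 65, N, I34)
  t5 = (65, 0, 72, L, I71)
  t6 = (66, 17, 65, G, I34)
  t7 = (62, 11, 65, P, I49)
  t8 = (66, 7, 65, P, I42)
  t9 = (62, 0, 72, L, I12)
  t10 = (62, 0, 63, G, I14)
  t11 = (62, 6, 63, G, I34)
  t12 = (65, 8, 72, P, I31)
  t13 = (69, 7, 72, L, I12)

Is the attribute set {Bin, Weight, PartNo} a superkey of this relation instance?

No

Rows 10 and 11 have the same {Bin, Weight, PartNo} value (Bin=62, Weight=63, PartNo=G) but are distinct tuples, so {Bin, Weight, PartNo} does not determine every attribute — not a superkey.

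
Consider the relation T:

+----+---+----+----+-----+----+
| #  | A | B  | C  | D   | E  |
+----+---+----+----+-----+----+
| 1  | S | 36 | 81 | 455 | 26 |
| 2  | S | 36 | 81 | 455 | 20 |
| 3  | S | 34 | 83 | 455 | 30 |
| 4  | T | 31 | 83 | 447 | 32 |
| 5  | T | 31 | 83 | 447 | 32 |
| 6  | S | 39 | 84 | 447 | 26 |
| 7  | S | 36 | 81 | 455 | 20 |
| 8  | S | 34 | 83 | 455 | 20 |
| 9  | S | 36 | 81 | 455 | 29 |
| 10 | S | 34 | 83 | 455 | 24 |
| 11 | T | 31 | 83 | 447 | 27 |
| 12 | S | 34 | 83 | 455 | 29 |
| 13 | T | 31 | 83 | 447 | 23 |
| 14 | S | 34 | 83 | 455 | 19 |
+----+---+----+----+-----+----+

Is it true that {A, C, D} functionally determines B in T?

Yes

(A=S, C=81, D=455): rows 1, 2, 7, 9 → B = 36, 36, 36, 36 ✓
(A=S, C=83, D=455): rows 3, 8, 10, 12, 14 → B = 34, 34, 34, 34, 34 ✓
(A=T, C=83, D=447): rows 4, 5, 11, 13 → B = 31, 31, 31, 31 ✓
(A=S, C=84, D=447): row 6 → B = 39 ✓
Every {A, C, D} value is associated with a single B value, so {A, C, D} -> B holds.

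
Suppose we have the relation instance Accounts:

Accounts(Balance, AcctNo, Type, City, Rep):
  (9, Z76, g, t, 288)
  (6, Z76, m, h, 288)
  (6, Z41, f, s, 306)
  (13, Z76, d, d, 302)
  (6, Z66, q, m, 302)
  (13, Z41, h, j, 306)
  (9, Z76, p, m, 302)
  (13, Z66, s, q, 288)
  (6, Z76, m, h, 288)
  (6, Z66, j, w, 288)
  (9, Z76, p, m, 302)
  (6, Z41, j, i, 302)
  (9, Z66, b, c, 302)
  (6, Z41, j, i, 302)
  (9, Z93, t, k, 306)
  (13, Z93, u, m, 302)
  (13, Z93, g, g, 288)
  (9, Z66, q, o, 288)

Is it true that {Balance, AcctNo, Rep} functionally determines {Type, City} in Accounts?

Yes

(Balance=9, AcctNo=Z76, Rep=288): 1 row → {Type,City} = (g, t) ✓
(Balance=6, AcctNo=Z76, Rep=288): 2 rows → {Type,City} = (m, h), (m, h) ✓
(Balance=6, AcctNo=Z41, Rep=306): 1 row → {Type,City} = (f, s) ✓
(Balance=13, AcctNo=Z76, Rep=302): 1 row → {Type,City} = (d, d) ✓
(Balance=6, AcctNo=Z66, Rep=302): 1 row → {Type,City} = (q, m) ✓
(Balance=13, AcctNo=Z41, Rep=306): 1 row → {Type,City} = (h, j) ✓
(Balance=9, AcctNo=Z76, Rep=302): 2 rows → {Type,City} = (p, m), (p, m) ✓
(Balance=13, AcctNo=Z66, Rep=288): 1 row → {Type,City} = (s, q) ✓
(Balance=6, AcctNo=Z66, Rep=288): 1 row → {Type,City} = (j, w) ✓
(Balance=6, AcctNo=Z41, Rep=302): 2 rows → {Type,City} = (j, i), (j, i) ✓
(Balance=9, AcctNo=Z66, Rep=302): 1 row → {Type,City} = (b, c) ✓
(Balance=9, AcctNo=Z93, Rep=306): 1 row → {Type,City} = (t, k) ✓
(Balance=13, AcctNo=Z93, Rep=302): 1 row → {Type,City} = (u, m) ✓
(Balance=13, AcctNo=Z93, Rep=288): 1 row → {Type,City} = (g, g) ✓
(Balance=9, AcctNo=Z66, Rep=288): 1 row → {Type,City} = (q, o) ✓
Every {Balance, AcctNo, Rep} value is associated with a single {Type, City} value, so {Balance, AcctNo, Rep} → {Type, City} holds.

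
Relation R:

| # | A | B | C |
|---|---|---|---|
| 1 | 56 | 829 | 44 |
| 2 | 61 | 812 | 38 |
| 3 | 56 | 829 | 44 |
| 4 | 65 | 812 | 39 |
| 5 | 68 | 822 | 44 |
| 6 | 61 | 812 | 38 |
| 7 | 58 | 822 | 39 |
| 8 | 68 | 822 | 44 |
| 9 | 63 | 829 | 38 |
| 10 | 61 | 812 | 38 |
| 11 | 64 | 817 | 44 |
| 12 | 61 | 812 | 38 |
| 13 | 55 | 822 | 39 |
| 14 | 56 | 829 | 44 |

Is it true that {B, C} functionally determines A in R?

(B=829, C=44): rows 1, 3, 14 → A = 56, 56, 56 ✓
(B=812, C=38): rows 2, 6, 10, 12 → A = 61, 61, 61, 61 ✓
(B=812, C=39): row 4 → A = 65 ✓
(B=822, C=44): rows 5, 8 → A = 68, 68 ✓
(B=822, C=39): rows 7, 13 → A takes values {58, 55} — violation
(B=829, C=38): row 9 → A = 63 ✓
(B=817, C=44): row 11 → A = 64 ✓
Two rows agree on {B, C} but differ on A, so {B, C} → A does not hold.

No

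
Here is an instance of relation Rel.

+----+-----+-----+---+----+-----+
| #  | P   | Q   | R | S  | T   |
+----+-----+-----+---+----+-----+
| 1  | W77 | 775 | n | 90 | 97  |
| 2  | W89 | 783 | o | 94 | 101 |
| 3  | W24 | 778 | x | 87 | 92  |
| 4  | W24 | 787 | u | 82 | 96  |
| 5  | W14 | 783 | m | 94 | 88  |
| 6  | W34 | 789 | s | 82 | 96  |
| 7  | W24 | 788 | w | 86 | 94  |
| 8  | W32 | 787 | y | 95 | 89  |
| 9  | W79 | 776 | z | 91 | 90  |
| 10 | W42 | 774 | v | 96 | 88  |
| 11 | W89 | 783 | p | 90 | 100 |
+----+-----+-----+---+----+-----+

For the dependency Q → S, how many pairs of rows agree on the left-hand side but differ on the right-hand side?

Q=783: violating pairs (2,11), (5,11) — 2 pairs.
Q=787: violating pairs (4,8) — 1 pair.

3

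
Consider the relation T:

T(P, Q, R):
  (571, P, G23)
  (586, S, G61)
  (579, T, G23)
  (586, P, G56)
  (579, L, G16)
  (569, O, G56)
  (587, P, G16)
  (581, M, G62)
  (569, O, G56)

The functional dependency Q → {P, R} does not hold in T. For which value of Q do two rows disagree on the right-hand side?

P

Q=P: 3 rows → {P,R} takes values {(571, G23), (586, G56), (587, G16)} — violation
Q=S: 1 row → {P,R} = (586, G61) ✓
Q=T: 1 row → {P,R} = (579, G23) ✓
Q=L: 1 row → {P,R} = (579, G16) ✓
Q=O: 2 rows → {P,R} = (569, G56), (569, G56) ✓
Q=M: 1 row → {P,R} = (581, G62) ✓
The only Q value with inconsistent RHS is Q=P.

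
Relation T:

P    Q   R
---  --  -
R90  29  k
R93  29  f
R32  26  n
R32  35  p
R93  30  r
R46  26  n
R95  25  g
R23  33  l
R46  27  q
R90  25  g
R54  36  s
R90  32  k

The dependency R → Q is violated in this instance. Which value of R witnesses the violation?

R=k: 2 rows → Q takes values {29, 32} — violation
R=f: 1 row → Q = 29 ✓
R=n: 2 rows → Q = 26, 26 ✓
R=p: 1 row → Q = 35 ✓
R=r: 1 row → Q = 30 ✓
R=g: 2 rows → Q = 25, 25 ✓
R=l: 1 row → Q = 33 ✓
R=q: 1 row → Q = 27 ✓
R=s: 1 row → Q = 36 ✓
The only R value with inconsistent Q is R=k.

k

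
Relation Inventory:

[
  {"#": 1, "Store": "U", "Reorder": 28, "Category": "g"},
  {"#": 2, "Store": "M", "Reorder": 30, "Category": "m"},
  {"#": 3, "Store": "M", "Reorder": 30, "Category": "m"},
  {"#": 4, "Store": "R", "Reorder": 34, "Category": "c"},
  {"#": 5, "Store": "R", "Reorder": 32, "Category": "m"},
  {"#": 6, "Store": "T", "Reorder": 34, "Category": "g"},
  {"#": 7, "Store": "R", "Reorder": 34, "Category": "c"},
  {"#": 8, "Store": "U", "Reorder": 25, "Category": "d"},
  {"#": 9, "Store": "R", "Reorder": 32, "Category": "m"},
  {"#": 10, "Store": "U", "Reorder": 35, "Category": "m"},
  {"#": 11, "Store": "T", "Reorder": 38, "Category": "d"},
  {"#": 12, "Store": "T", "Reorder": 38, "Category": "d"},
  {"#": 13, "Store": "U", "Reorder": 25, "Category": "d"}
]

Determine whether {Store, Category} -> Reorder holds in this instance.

Yes

(Store=U, Category=g): row 1 → Reorder = 28 ✓
(Store=M, Category=m): rows 2, 3 → Reorder = 30, 30 ✓
(Store=R, Category=c): rows 4, 7 → Reorder = 34, 34 ✓
(Store=R, Category=m): rows 5, 9 → Reorder = 32, 32 ✓
(Store=T, Category=g): row 6 → Reorder = 34 ✓
(Store=U, Category=d): rows 8, 13 → Reorder = 25, 25 ✓
(Store=U, Category=m): row 10 → Reorder = 35 ✓
(Store=T, Category=d): rows 11, 12 → Reorder = 38, 38 ✓
Every {Store, Category} value is associated with a single Reorder value, so {Store, Category} -> Reorder holds.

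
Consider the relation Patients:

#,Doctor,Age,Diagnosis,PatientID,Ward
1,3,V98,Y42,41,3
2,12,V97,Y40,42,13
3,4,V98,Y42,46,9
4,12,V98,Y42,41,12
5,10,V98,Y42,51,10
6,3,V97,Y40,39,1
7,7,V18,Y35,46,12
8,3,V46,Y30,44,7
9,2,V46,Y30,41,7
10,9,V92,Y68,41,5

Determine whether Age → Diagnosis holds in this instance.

Yes

Age=V98: rows 1, 3, 4, 5 → Diagnosis = Y42, Y42, Y42, Y42 ✓
Age=V97: rows 2, 6 → Diagnosis = Y40, Y40 ✓
Age=V18: row 7 → Diagnosis = Y35 ✓
Age=V46: rows 8, 9 → Diagnosis = Y30, Y30 ✓
Age=V92: row 10 → Diagnosis = Y68 ✓
Every Age value is associated with a single Diagnosis value, so Age → Diagnosis holds.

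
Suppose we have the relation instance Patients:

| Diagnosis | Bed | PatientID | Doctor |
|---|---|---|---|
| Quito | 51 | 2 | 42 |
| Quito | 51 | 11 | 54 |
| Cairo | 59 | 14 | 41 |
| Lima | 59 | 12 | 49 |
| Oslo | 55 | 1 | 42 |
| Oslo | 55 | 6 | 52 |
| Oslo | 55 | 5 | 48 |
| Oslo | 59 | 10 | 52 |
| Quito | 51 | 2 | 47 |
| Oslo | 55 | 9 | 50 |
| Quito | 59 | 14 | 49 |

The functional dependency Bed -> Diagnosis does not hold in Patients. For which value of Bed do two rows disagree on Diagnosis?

Bed=51: 3 rows → Diagnosis = Quito, Quito, Quito ✓
Bed=59: 4 rows → Diagnosis takes values {Cairo, Lima, Oslo, Quito} — violation
Bed=55: 4 rows → Diagnosis = Oslo, Oslo, Oslo, Oslo ✓
The only Bed value with inconsistent Diagnosis is Bed=59.

59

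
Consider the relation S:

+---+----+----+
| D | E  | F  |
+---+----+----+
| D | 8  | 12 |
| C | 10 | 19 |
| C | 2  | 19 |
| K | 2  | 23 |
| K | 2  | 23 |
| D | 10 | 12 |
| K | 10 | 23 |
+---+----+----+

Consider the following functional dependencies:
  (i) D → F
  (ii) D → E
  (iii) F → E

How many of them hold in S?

1

(i) D → F: every LHS value maps to a single RHS value — holds.
(ii) D → E: D=D: 2 rows → E takes values {8, 10} — violation; D=C: 2 rows → E takes values {10, 2} — violation; D=K: 3 rows → E takes values {2, 10} — violation — fails.
(iii) F → E: F=12: 2 rows → E takes values {8, 10} — violation; F=19: 2 rows → E takes values {10, 2} — violation; F=23: 3 rows → E takes values {2, 10} — violation — fails.
1 of the 3 dependencies holds.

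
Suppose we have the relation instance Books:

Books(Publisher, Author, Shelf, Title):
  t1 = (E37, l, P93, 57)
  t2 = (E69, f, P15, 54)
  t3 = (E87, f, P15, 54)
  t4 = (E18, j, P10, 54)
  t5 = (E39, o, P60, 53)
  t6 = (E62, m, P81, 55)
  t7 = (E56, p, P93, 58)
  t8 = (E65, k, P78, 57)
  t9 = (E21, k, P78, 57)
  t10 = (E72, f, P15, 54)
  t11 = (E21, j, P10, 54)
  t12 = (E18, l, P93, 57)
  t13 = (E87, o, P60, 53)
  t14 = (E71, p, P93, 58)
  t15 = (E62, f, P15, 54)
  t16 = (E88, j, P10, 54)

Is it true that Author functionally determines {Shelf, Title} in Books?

Yes

Author=l: rows 1, 12 → {Shelf,Title} = (P93, 57), (P93, 57) ✓
Author=f: rows 2, 3, 10, 15 → {Shelf,Title} = (P15, 54), (P15, 54), (P15, 54), (P15, 54) ✓
Author=j: rows 4, 11, 16 → {Shelf,Title} = (P10, 54), (P10, 54), (P10, 54) ✓
Author=o: rows 5, 13 → {Shelf,Title} = (P60, 53), (P60, 53) ✓
Author=m: row 6 → {Shelf,Title} = (P81, 55) ✓
Author=p: rows 7, 14 → {Shelf,Title} = (P93, 58), (P93, 58) ✓
Author=k: rows 8, 9 → {Shelf,Title} = (P78, 57), (P78, 57) ✓
Every Author value is associated with a single {Shelf, Title} value, so Author → {Shelf, Title} holds.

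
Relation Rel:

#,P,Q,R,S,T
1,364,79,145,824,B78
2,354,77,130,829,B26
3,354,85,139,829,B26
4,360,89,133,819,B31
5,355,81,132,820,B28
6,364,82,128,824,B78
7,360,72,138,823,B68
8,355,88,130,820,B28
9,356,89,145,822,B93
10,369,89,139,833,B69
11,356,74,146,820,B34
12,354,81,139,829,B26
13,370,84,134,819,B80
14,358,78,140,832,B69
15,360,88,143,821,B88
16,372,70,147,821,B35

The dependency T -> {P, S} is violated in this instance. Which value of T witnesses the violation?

B69

T=B78: rows 1, 6 → {P,S} = (364, 824), (364, 824) ✓
T=B26: rows 2, 3, 12 → {P,S} = (354, 829), (354, 829), (354, 829) ✓
T=B31: row 4 → {P,S} = (360, 819) ✓
T=B28: rows 5, 8 → {P,S} = (355, 820), (355, 820) ✓
T=B68: row 7 → {P,S} = (360, 823) ✓
T=B93: row 9 → {P,S} = (356, 822) ✓
T=B69: rows 10, 14 → {P,S} takes values {(369, 833), (358, 832)} — violation
T=B34: row 11 → {P,S} = (356, 820) ✓
T=B80: row 13 → {P,S} = (370, 819) ✓
T=B88: row 15 → {P,S} = (360, 821) ✓
T=B35: row 16 → {P,S} = (372, 821) ✓
The only T value with inconsistent RHS is T=B69.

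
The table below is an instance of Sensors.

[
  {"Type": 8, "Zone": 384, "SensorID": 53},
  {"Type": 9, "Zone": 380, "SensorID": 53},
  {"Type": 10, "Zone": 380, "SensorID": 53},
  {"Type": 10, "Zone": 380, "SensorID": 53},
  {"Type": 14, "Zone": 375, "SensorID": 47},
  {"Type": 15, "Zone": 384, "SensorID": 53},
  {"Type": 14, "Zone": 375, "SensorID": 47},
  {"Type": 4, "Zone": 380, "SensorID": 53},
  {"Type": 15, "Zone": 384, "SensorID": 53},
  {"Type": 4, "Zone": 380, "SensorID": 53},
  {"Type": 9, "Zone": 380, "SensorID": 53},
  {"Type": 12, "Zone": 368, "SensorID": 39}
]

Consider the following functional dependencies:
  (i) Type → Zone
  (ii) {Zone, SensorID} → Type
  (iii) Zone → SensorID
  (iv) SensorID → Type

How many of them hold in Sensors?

2

(i) Type → Zone: every LHS value maps to a single RHS value — holds.
(ii) {Zone, SensorID} → Type: (Zone=384, SensorID=53): 3 rows → Type takes values {8, 15} — violation; (Zone=380, SensorID=53): 6 rows → Type takes values {9, 10, 4} — violation — fails.
(iii) Zone → SensorID: every LHS value maps to a single RHS value — holds.
(iv) SensorID → Type: SensorID=53: 9 rows → Type takes values {8, 9, 10, 15, 4} — violation — fails.
2 of the 4 dependencies hold.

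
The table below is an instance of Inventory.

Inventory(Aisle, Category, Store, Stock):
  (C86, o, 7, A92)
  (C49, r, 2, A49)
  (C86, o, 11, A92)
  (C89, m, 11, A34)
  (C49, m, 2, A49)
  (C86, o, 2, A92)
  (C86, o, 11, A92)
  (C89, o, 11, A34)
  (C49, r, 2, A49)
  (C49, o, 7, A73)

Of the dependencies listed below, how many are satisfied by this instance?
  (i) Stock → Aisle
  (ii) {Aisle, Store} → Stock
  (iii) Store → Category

(i) Stock → Aisle: every LHS value maps to a single RHS value — holds.
(ii) {Aisle, Store} → Stock: every LHS value maps to a single RHS value — holds.
(iii) Store → Category: Store=2: 4 rows → Category takes values {r, m, o} — violation; Store=11: 4 rows → Category takes values {o, m} — violation — fails.
2 of the 3 dependencies hold.

2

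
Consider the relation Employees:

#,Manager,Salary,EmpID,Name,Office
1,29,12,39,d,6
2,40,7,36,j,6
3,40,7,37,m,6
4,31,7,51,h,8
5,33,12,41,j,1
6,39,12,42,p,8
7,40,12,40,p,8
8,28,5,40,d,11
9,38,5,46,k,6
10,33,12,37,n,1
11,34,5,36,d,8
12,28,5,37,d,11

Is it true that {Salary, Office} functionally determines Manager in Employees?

(Salary=12, Office=6): row 1 → Manager = 29 ✓
(Salary=7, Office=6): rows 2, 3 → Manager = 40, 40 ✓
(Salary=7, Office=8): row 4 → Manager = 31 ✓
(Salary=12, Office=1): rows 5, 10 → Manager = 33, 33 ✓
(Salary=12, Office=8): rows 6, 7 → Manager takes values {39, 40} — violation
(Salary=5, Office=11): rows 8, 12 → Manager = 28, 28 ✓
(Salary=5, Office=6): row 9 → Manager = 38 ✓
(Salary=5, Office=8): row 11 → Manager = 34 ✓
Two rows agree on {Salary, Office} but differ on Manager, so {Salary, Office} → Manager does not hold.

No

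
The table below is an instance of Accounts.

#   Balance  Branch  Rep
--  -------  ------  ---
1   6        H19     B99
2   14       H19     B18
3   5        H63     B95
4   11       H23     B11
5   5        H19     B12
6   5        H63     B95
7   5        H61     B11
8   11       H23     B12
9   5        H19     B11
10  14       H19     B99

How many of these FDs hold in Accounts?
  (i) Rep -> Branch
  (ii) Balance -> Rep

(i) Rep -> Branch: Rep=B11: rows 4, 7, 9 → Branch takes values {H23, H61, H19} — violation; Rep=B12: rows 5, 8 → Branch takes values {H19, H23} — violation — fails.
(ii) Balance -> Rep: Balance=14: rows 2, 10 → Rep takes values {B18, B99} — violation; Balance=5: rows 3, 5, 6, 7, 9 → Rep takes values {B95, B12, B11} — violation; Balance=11: rows 4, 8 → Rep takes values {B11, B12} — violation — fails.
None of the 2 dependencies hold.

0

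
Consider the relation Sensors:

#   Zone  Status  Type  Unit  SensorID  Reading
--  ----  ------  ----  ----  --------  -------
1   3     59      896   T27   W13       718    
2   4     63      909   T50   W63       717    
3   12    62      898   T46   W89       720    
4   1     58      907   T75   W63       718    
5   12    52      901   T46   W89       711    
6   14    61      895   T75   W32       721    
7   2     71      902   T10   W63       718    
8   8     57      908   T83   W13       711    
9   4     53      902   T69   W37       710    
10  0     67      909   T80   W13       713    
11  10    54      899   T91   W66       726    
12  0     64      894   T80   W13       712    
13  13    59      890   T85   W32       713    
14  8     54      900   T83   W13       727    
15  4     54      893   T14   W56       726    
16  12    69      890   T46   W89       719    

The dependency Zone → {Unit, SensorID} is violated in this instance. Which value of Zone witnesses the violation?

Zone=3: row 1 → {Unit,SensorID} = (T27, W13) ✓
Zone=4: rows 2, 9, 15 → {Unit,SensorID} takes values {(T50, W63), (T69, W37), (T14, W56)} — violation
Zone=12: rows 3, 5, 16 → {Unit,SensorID} = (T46, W89), (T46, W89), (T46, W89) ✓
Zone=1: row 4 → {Unit,SensorID} = (T75, W63) ✓
Zone=14: row 6 → {Unit,SensorID} = (T75, W32) ✓
Zone=2: row 7 → {Unit,SensorID} = (T10, W63) ✓
Zone=8: rows 8, 14 → {Unit,SensorID} = (T83, W13), (T83, W13) ✓
Zone=0: rows 10, 12 → {Unit,SensorID} = (T80, W13), (T80, W13) ✓
Zone=10: row 11 → {Unit,SensorID} = (T91, W66) ✓
Zone=13: row 13 → {Unit,SensorID} = (T85, W32) ✓
The only Zone value with inconsistent RHS is Zone=4.

4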